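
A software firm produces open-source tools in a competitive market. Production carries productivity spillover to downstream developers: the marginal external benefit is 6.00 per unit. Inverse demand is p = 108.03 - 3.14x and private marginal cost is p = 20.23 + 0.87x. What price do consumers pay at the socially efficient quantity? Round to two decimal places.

P = 34.58

Social marginal cost = private MC − MEB = 14.23 + 0.87x.
Set SMC = demand: 14.23 + 0.87x = 108.03 - 3.14x → x* = 23.3915.
Consumer price on the demand curve at x*: 108.03 − 3.14×23.3915 = 34.5807.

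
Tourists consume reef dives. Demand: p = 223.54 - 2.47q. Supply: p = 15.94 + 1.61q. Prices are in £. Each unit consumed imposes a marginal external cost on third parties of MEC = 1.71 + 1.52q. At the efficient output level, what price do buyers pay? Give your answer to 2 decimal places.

Social marginal benefit = demand − MEC = 221.83 - 3.99q.
Set SMB = MC: 221.83 - 3.99q = 15.94 + 1.61q → q* = 36.7661.
Consumer price on the demand curve at q*: 223.54 − 2.47×36.7661 = 132.7277.

P = £132.73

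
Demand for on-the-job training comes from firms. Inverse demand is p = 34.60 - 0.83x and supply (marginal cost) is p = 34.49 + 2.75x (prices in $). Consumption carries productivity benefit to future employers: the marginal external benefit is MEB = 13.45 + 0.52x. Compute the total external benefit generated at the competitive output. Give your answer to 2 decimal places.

$0.41

Market equilibrium (private): 34.49 + 2.75x = 34.60 - 0.83x → x_m = 0.0307.
Total external benefit = ∫₀^{x_m} (13.45 + 0.52x) dx = 13.45×0.0307 + ½×0.52×0.0307² = 0.4132.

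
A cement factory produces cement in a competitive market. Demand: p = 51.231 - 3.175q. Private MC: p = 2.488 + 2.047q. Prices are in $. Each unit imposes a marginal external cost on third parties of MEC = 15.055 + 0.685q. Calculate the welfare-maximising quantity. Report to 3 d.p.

Social marginal cost = private MC + MEC = 17.543 + 2.732q.
Set SMC = demand: 17.543 + 2.732q = 51.231 - 3.175q → q* = 5.7031.

q* = 5.703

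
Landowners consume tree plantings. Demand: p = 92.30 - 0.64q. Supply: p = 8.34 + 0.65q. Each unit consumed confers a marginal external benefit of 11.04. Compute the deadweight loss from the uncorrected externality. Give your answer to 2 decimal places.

DWL = 47.24

Market equilibrium (private): 8.34 + 0.65q = 92.30 - 0.64q → q_m = 65.0853.
Social marginal benefit = demand + MEB = 103.34 - 0.64q.
Set SMB = MC: 103.34 - 0.64q = 8.34 + 0.65q → q* = 73.6434.
Between q* and q_m the wedge SMB − MC runs linearly from 0 to MEB(q_m), so the loss is a triangle.
DWL = ½ × 8.5581 × 11.0400 = 47.2407.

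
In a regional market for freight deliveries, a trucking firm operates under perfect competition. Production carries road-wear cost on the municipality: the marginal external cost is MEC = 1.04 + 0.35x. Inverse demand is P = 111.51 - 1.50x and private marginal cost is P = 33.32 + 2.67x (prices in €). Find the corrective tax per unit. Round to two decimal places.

tax = €7.01 per unit

Social marginal cost = private MC + MEC = 34.36 + 3.02x.
Set SMC = demand: 34.36 + 3.02x = 111.51 - 1.50x → x* = 17.0686.
The Pigouvian tax equals MEC at x*: 1.04 + 0.35×17.0686 = 7.0140.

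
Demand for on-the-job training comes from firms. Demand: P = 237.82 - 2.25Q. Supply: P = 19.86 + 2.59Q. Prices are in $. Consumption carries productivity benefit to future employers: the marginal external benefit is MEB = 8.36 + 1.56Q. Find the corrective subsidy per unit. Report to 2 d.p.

subsidy = $116.00 per unit

Social marginal benefit = demand + MEB = 246.18 - 0.69Q.
Set SMB = MC: 246.18 - 0.69Q = 19.86 + 2.59Q → Q* = 69.0000.
The Pigouvian subsidy equals MEB at Q*: 8.36 + 1.56×69.0000 = 116.0000.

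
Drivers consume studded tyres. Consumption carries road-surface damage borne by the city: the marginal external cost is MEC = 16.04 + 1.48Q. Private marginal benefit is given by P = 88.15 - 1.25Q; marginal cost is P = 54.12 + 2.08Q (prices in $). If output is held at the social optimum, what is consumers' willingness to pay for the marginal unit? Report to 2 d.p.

P = $83.47

Social marginal benefit = demand − MEC = 72.11 - 2.73Q.
Set SMB = MC: 72.11 - 2.73Q = 54.12 + 2.08Q → Q* = 3.7401.
Consumer price on the demand curve at Q*: 88.15 − 1.25×3.7401 = 83.4749.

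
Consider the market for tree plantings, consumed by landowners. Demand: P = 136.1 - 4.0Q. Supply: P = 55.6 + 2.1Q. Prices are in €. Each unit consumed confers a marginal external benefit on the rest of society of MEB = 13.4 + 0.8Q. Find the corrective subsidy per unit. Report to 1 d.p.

Social marginal benefit = demand + MEB = 149.5 - 3.2Q.
Set SMB = MC: 149.5 - 3.2Q = 55.6 + 2.1Q → Q* = 17.7170.
The Pigouvian subsidy equals MEB at Q*: 13.4 + 0.8×17.7170 = 27.5736.

subsidy = €27.6 per unit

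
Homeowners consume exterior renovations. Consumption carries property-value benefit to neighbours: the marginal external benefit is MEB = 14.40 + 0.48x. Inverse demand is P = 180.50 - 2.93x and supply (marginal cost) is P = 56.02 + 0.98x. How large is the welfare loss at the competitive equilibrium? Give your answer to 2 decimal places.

Market equilibrium (private): 56.02 + 0.98x = 180.50 - 2.93x → x_m = 31.8363.
Social marginal benefit = demand + MEB = 194.90 - 2.45x.
Set SMB = MC: 194.90 - 2.45x = 56.02 + 0.98x → x* = 40.4898.
Between x* and x_m the wedge SMB − MC runs linearly from 0 to MEB(x_m), so the loss is a triangle.
DWL = ½ × 8.6535 × 29.6814 = 128.4240.

DWL = 128.42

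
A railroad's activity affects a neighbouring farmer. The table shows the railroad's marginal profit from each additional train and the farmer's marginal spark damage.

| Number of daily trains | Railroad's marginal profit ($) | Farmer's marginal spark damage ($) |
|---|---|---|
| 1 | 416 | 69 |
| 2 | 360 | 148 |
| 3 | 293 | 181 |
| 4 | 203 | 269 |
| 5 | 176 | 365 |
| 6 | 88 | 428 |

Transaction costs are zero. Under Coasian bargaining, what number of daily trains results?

Bargaining reaches the level where marginal profit last exceeds marginal spark damage.
That holds through level 3 (293 ≥ 181) but not at 4 (203 < 269).

3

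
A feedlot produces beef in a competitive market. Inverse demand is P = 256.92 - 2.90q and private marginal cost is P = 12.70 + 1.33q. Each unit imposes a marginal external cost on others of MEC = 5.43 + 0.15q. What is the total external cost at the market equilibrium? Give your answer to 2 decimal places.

563.50

Market equilibrium (private): 12.70 + 1.33q = 256.92 - 2.90q → q_m = 57.7352.
Total external cost = ∫₀^{q_m} (5.43 + 0.15q) dq = 5.43×57.7352 + ½×0.15×57.7352² = 563.5036.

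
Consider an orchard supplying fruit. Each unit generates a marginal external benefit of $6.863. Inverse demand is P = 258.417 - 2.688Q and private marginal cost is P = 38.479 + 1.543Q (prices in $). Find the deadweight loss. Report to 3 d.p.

Market equilibrium (private): 38.479 + 1.543Q = 258.417 - 2.688Q → Q_m = 51.9825.
Social marginal cost = private MC − MEB = 31.616 + 1.543Q.
Set SMC = demand: 31.616 + 1.543Q = 258.417 - 2.688Q → Q* = 53.6046.
The loss is the area between SMC and demand from Q* to Q_m; with linear curves that's a triangle of height MEB(Q_m).
DWL = ½ × 1.6221 × 6.8630 = 5.5662.

DWL = $5.566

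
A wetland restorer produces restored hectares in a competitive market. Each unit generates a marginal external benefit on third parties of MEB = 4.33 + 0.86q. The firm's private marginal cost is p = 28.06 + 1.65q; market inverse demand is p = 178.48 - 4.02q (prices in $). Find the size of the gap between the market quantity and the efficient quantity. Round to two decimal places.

Market equilibrium (private): 28.06 + 1.65q = 178.48 - 4.02q → q_m = 26.5291.
Social marginal cost = private MC − MEB = 23.73 + 0.79q.
Set SMC = demand: 23.73 + 0.79q = 178.48 - 4.02q → q* = 32.1726.
Gap = |26.5291 − 32.1726| = 5.6435.

5.64 units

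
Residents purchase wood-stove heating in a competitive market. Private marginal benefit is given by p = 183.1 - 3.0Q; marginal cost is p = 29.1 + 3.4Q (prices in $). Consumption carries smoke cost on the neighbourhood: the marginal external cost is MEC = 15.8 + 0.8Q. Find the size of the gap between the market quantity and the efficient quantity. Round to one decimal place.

Market equilibrium (private): 29.1 + 3.4Q = 183.1 - 3.0Q → Q_m = 24.0625.
Social marginal benefit = demand − MEC = 167.3 - 3.8Q.
Set SMB = MC: 167.3 - 3.8Q = 29.1 + 3.4Q → Q* = 19.1944.
Gap = |24.0625 − 19.1944| = 4.8681.

4.9 units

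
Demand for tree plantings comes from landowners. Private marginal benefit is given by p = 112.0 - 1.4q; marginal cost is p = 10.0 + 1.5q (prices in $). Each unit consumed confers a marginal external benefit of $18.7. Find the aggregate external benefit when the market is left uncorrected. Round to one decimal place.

Market equilibrium (private): 10.0 + 1.5q = 112.0 - 1.4q → q_m = 35.1724.
Total external benefit = MEB × q_m = 18.7 × 35.1724 = 657.7239.

$657.7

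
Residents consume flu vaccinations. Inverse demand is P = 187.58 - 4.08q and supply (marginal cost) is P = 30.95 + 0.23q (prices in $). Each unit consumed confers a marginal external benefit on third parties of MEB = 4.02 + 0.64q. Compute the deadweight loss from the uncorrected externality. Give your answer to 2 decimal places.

Market equilibrium (private): 30.95 + 0.23q = 187.58 - 4.08q → q_m = 36.3411.
Social marginal benefit = demand + MEB = 191.60 - 3.44q.
Set SMB = MC: 191.60 - 3.44q = 30.95 + 0.23q → q* = 43.7738.
The loss is the area between SMB and MC from q* to q_m; with linear curves that's a triangle of height MEB(q_m).
DWL = ½ × 7.4327 × 27.2783 = 101.3757.

DWL = $101.38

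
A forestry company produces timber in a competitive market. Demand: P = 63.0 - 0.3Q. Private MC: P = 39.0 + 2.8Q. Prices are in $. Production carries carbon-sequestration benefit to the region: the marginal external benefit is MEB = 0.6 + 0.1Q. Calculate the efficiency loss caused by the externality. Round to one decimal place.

Market equilibrium (private): 39.0 + 2.8Q = 63.0 - 0.3Q → Q_m = 7.7419.
Social marginal cost = private MC − MEB = 38.4 + 2.7Q.
Set SMC = demand: 38.4 + 2.7Q = 63.0 - 0.3Q → Q* = 8.2000.
Between Q* and Q_m the wedge demand − SMC runs linearly from 0 to MEB(Q_m), so the loss is a triangle.
DWL = ½ × 0.4581 × 1.3742 = 0.3148.

DWL = $0.3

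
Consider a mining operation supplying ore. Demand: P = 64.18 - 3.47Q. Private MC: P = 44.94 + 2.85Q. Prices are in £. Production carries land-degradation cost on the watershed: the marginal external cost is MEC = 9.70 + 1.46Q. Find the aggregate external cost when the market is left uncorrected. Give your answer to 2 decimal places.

Market equilibrium (private): 44.94 + 2.85Q = 64.18 - 3.47Q → Q_m = 3.0443.
Total external cost = ∫₀^{Q_m} (9.70 + 1.46Q) dQ = 9.70×3.0443 + ½×1.46×3.0443² = 36.2952.

£36.30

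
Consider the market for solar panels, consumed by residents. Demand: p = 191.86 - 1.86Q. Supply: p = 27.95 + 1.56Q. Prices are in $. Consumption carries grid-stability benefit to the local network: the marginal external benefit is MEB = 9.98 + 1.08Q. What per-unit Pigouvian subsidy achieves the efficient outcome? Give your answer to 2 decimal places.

Social marginal benefit = demand + MEB = 201.84 - 0.78Q.
Set SMB = MC: 201.84 - 0.78Q = 27.95 + 1.56Q → Q* = 74.3120.
The Pigouvian subsidy equals MEB at Q*: 9.98 + 1.08×74.3120 = 90.2370.

subsidy = $90.24 per unit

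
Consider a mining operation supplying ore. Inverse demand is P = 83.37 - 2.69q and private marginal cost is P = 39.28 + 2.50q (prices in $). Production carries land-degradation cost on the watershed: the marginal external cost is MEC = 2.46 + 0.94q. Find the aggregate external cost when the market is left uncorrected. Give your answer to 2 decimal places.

Market equilibrium (private): 39.28 + 2.50q = 83.37 - 2.69q → q_m = 8.4952.
Total external cost = ∫₀^{q_m} (2.46 + 0.94q) dq = 2.46×8.4952 + ½×0.94×8.4952² = 54.8174.

$54.82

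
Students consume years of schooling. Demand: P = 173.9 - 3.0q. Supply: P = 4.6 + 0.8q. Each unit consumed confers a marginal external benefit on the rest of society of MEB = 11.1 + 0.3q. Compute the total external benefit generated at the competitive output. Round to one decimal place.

Market equilibrium (private): 4.6 + 0.8q = 173.9 - 3.0q → q_m = 44.5526.
Total external benefit = ∫₀^{q_m} (11.1 + 0.3q) dq = 11.1×44.5526 + ½×0.3×44.5526² = 792.2740.

792.3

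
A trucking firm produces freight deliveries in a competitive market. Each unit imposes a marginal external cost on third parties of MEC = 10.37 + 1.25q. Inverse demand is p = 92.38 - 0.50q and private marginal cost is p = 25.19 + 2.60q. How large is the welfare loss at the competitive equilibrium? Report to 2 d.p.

DWL = 161.32

Market equilibrium (private): 25.19 + 2.60q = 92.38 - 0.50q → q_m = 21.6742.
Social marginal cost = private MC + MEC = 35.56 + 3.85q.
Set SMC = demand: 35.56 + 3.85q = 92.38 - 0.50q → q* = 13.0621.
Between q* and q_m the wedge SMC − demand runs linearly from 0 to MEC(q_m), so the loss is a triangle.
DWL = ½ × 8.6121 × 37.4627 = 161.3163.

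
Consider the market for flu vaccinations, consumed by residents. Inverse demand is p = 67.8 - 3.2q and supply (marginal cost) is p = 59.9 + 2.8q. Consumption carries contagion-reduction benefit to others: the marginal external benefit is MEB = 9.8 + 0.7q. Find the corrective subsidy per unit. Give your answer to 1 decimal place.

Social marginal benefit = demand + MEB = 77.6 - 2.5q.
Set SMB = MC: 77.6 - 2.5q = 59.9 + 2.8q → q* = 3.3396.
The Pigouvian subsidy equals MEB at q*: 9.8 + 0.7×3.3396 = 12.1377.

subsidy = 12.1 per unit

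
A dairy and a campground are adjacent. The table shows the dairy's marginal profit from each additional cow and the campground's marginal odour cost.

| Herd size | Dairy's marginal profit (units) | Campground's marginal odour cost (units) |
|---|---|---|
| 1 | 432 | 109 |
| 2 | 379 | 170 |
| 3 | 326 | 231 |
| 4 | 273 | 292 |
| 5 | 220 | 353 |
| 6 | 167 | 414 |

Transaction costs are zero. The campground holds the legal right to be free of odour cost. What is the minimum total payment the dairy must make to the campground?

Efficient level: marginal profit ≥ marginal odour cost through level 3, so k* = 3.
With the campground holding the right, the dairy must at least compensate total damage at k*: 109 + 170 + 231 = 510.

510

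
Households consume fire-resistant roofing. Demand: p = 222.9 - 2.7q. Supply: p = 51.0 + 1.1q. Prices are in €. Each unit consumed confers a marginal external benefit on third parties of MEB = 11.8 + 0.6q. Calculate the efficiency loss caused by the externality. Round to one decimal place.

DWL = €237.0

Market equilibrium (private): 51.0 + 1.1q = 222.9 - 2.7q → q_m = 45.2368.
Social marginal benefit = demand + MEB = 234.7 - 2.1q.
Set SMB = MC: 234.7 - 2.1q = 51.0 + 1.1q → q* = 57.4063.
Between q* and q_m the wedge SMB − MC runs linearly from 0 to MEB(q_m), so the loss is a triangle.
DWL = ½ × 12.1695 × 38.9421 = 236.9529.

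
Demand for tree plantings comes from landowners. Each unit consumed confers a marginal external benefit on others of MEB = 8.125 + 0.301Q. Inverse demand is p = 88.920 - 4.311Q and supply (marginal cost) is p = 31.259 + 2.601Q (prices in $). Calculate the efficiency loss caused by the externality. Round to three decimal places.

DWL = $8.556

Market equilibrium (private): 31.259 + 2.601Q = 88.920 - 4.311Q → Q_m = 8.3422.
Social marginal benefit = demand + MEB = 97.045 - 4.010Q.
Set SMB = MC: 97.045 - 4.010Q = 31.259 + 2.601Q → Q* = 9.9510.
Height of the DWL triangle at Q_m is SMB(Q_m) − MC(Q_m) = MEB(Q_m) = 10.6360.
DWL = ½ × 1.6088 × 10.6360 = 8.5556.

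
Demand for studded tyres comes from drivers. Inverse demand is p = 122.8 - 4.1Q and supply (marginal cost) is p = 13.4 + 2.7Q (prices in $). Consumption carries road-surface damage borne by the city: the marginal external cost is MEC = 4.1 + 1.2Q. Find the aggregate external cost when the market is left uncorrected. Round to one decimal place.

Market equilibrium (private): 13.4 + 2.7Q = 122.8 - 4.1Q → Q_m = 16.0882.
Total external cost = ∫₀^{Q_m} (4.1 + 1.2Q) dQ = 4.1×16.0882 + ½×1.2×16.0882² = 221.2597.

$221.3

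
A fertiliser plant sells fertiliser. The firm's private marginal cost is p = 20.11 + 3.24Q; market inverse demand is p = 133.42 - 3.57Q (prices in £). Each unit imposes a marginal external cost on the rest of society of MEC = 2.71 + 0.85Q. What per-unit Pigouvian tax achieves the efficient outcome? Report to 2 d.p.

tax = £14.98 per unit

Social marginal cost = private MC + MEC = 22.82 + 4.09Q.
Set SMC = demand: 22.82 + 4.09Q = 133.42 - 3.57Q → Q* = 14.4386.
The Pigouvian tax equals MEC at Q*: 2.71 + 0.85×14.4386 = 14.9828.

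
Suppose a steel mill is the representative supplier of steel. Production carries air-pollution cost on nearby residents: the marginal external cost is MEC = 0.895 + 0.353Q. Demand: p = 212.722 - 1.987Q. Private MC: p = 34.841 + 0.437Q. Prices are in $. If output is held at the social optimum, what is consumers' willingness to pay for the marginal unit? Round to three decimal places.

P = $86.085

Social marginal cost = private MC + MEC = 35.736 + 0.790Q.
Set SMC = demand: 35.736 + 0.790Q = 212.722 - 1.987Q → Q* = 63.7328.
Consumer price on the demand curve at Q*: 212.722 − 1.987×63.7328 = 86.0849.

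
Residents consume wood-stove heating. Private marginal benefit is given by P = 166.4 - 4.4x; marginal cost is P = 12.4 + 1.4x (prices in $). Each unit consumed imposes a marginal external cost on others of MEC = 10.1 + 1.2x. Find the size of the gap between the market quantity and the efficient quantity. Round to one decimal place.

Market equilibrium (private): 12.4 + 1.4x = 166.4 - 4.4x → x_m = 26.5517.
Social marginal benefit = demand − MEC = 156.3 - 5.6x.
Set SMB = MC: 156.3 - 5.6x = 12.4 + 1.4x → x* = 20.5571.
Gap = |26.5517 − 20.5571| = 5.9946.

6.0 units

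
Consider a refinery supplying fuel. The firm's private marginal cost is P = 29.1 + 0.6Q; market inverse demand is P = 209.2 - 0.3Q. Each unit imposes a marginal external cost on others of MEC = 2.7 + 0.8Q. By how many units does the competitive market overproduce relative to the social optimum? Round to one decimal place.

95.8 units

Market equilibrium (private): 29.1 + 0.6Q = 209.2 - 0.3Q → Q_m = 200.1111.
Social marginal cost = private MC + MEC = 31.8 + 1.4Q.
Set SMC = demand: 31.8 + 1.4Q = 209.2 - 0.3Q → Q* = 104.3529.
Gap = |200.1111 − 104.3529| = 95.7582.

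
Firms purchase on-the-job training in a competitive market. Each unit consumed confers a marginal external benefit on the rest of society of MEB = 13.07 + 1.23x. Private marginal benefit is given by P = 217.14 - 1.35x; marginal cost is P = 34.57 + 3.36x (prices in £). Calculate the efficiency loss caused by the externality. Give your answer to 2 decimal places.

DWL = £530.21

Market equilibrium (private): 34.57 + 3.36x = 217.14 - 1.35x → x_m = 38.7622.
Social marginal benefit = demand + MEB = 230.21 - 0.12x.
Set SMB = MC: 230.21 - 0.12x = 34.57 + 3.36x → x* = 56.2184.
The welfare-loss triangle has base |x_m − x*| and height MEB(x_m) (the vertical gap between SMB and MC is zero at x* and MEB at x_m).
DWL = ½ × 17.4562 × 60.7475 = 530.2103.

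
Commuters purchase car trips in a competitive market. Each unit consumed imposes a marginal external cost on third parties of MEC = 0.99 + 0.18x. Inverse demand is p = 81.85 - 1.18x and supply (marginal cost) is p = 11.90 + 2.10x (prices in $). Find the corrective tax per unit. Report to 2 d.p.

Social marginal benefit = demand − MEC = 80.86 - 1.36x.
Set SMB = MC: 80.86 - 1.36x = 11.90 + 2.10x → x* = 19.9306.
The Pigouvian tax equals MEC at x*: 0.99 + 0.18×19.9306 = 4.5775.

tax = $4.58 per unit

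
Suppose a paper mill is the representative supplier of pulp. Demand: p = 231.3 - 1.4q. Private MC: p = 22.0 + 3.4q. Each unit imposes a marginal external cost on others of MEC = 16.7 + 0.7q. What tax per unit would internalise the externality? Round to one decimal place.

Social marginal cost = private MC + MEC = 38.7 + 4.1q.
Set SMC = demand: 38.7 + 4.1q = 231.3 - 1.4q → q* = 35.0182.
The Pigouvian tax equals MEC at q*: 16.7 + 0.7×35.0182 = 41.2127.

tax = 41.2 per unit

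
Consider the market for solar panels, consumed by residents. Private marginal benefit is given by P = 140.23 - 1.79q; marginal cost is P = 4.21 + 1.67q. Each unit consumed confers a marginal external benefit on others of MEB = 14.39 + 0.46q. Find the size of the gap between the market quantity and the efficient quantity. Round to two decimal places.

10.82 units

Market equilibrium (private): 4.21 + 1.67q = 140.23 - 1.79q → q_m = 39.3121.
Social marginal benefit = demand + MEB = 154.62 - 1.33q.
Set SMB = MC: 154.62 - 1.33q = 4.21 + 1.67q → q* = 50.1367.
Gap = |39.3121 − 50.1367| = 10.8246.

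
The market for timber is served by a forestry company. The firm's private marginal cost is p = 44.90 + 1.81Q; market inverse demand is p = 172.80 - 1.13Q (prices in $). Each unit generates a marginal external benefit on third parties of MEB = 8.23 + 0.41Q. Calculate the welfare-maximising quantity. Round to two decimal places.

Q* = 53.81

Social marginal cost = private MC − MEB = 36.67 + 1.40Q.
Set SMC = demand: 36.67 + 1.40Q = 172.80 - 1.13Q → Q* = 53.8063.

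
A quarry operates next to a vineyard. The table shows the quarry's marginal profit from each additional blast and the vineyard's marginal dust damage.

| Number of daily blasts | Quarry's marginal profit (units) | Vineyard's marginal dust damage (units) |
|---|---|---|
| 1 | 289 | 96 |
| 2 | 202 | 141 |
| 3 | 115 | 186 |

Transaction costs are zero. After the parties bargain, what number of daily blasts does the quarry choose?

2

Bargaining reaches the level where marginal profit last exceeds marginal dust damage.
That holds through level 2 (202 ≥ 141) but not at 3 (115 < 186).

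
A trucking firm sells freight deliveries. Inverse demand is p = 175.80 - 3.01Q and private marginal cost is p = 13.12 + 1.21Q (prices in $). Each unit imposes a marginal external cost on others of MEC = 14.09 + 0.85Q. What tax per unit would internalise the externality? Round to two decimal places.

tax = $39.00 per unit

Social marginal cost = private MC + MEC = 27.21 + 2.06Q.
Set SMC = demand: 27.21 + 2.06Q = 175.80 - 3.01Q → Q* = 29.3077.
The Pigouvian tax equals MEC at Q*: 14.09 + 0.85×29.3077 = 39.0015.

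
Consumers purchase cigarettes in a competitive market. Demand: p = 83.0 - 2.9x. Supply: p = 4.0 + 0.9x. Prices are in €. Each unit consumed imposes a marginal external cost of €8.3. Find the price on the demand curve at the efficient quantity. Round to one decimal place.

P = €29.0

Social marginal benefit = demand − MEC = 74.7 - 2.9x.
Set SMB = MC: 74.7 - 2.9x = 4.0 + 0.9x → x* = 18.6053.
Consumer price on the demand curve at x*: 83.0 − 2.9×18.6053 = 29.0446.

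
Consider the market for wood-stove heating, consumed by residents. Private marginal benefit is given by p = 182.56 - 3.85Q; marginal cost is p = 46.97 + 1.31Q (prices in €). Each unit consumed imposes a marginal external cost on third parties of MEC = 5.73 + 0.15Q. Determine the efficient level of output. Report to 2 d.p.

Social marginal benefit = demand − MEC = 176.83 - 4.00Q.
Set SMB = MC: 176.83 - 4.00Q = 46.97 + 1.31Q → Q* = 24.4557.

Q* = 24.46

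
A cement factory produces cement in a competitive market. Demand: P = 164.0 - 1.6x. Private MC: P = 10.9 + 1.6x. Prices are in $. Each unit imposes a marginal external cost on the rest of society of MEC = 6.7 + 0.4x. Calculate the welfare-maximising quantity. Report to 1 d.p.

Social marginal cost = private MC + MEC = 17.6 + 2.0x.
Set SMC = demand: 17.6 + 2.0x = 164.0 - 1.6x → x* = 40.6667.

x* = 40.7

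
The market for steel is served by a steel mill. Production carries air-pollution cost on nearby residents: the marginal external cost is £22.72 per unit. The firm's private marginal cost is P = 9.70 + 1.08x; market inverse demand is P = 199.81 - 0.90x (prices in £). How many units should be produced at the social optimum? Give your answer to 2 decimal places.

Social marginal cost = private MC + MEC = 32.42 + 1.08x.
Set SMC = demand: 32.42 + 1.08x = 199.81 - 0.90x → x* = 84.5404.

x* = 84.54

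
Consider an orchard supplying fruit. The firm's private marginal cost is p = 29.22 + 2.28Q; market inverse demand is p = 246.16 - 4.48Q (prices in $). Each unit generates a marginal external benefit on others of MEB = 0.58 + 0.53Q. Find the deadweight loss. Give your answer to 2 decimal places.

Market equilibrium (private): 29.22 + 2.28Q = 246.16 - 4.48Q → Q_m = 32.0917.
Social marginal cost = private MC − MEB = 28.64 + 1.75Q.
Set SMC = demand: 28.64 + 1.75Q = 246.16 - 4.48Q → Q* = 34.9149.
Height of the DWL triangle at Q_m is demand(Q_m) − SMC(Q_m) = MEB(Q_m) = 17.5886.
DWL = ½ × 2.8232 × 17.5886 = 24.8281.

DWL = $24.83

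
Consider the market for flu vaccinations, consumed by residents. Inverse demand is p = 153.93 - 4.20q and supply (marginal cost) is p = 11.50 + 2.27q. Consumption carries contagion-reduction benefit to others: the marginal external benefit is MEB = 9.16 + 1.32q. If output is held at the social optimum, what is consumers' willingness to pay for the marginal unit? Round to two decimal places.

P = 30.30

Social marginal benefit = demand + MEB = 163.09 - 2.88q.
Set SMB = MC: 163.09 - 2.88q = 11.50 + 2.27q → q* = 29.4350.
Consumer price on the demand curve at q*: 153.93 − 4.20×29.4350 = 30.3030.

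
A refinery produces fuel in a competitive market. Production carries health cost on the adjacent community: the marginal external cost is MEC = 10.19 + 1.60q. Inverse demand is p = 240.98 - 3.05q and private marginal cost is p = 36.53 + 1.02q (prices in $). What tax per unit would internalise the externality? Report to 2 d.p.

tax = $65.01 per unit

Social marginal cost = private MC + MEC = 46.72 + 2.62q.
Set SMC = demand: 46.72 + 2.62q = 240.98 - 3.05q → q* = 34.2610.
The Pigouvian tax equals MEC at q*: 10.19 + 1.60×34.2610 = 65.0076.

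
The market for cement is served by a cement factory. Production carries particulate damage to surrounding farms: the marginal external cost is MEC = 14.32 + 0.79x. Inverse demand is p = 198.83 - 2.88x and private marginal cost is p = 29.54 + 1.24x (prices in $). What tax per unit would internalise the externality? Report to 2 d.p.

tax = $39.25 per unit

Social marginal cost = private MC + MEC = 43.86 + 2.03x.
Set SMC = demand: 43.86 + 2.03x = 198.83 - 2.88x → x* = 31.5621.
The Pigouvian tax equals MEC at x*: 14.32 + 0.79×31.5621 = 39.2541.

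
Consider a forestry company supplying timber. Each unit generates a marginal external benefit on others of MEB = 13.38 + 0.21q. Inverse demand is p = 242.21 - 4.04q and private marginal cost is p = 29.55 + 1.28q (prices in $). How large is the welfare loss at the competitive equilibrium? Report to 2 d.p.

DWL = $46.39

Market equilibrium (private): 29.55 + 1.28q = 242.21 - 4.04q → q_m = 39.9737.
Social marginal cost = private MC − MEB = 16.17 + 1.07q.
Set SMC = demand: 16.17 + 1.07q = 242.21 - 4.04q → q* = 44.2348.
The welfare-loss triangle has base |q_m − q*| and height MEB(q_m) (the vertical gap between SMC and demand is zero at q* and MEB at q_m).
DWL = ½ × 4.2611 × 21.7745 = 46.3917.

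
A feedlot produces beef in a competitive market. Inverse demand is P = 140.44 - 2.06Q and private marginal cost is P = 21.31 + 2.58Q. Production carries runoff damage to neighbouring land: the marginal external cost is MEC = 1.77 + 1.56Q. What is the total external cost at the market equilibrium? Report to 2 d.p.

559.61

Market equilibrium (private): 21.31 + 2.58Q = 140.44 - 2.06Q → Q_m = 25.6746.
Total external cost = ∫₀^{Q_m} (1.77 + 1.56Q) dQ = 1.77×25.6746 + ½×1.56×25.6746² = 559.6084.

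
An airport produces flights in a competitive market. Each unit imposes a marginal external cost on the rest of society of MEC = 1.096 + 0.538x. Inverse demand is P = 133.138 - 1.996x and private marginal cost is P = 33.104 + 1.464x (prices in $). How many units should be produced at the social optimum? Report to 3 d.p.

x* = 24.747

Social marginal cost = private MC + MEC = 34.200 + 2.002x.
Set SMC = demand: 34.200 + 2.002x = 133.138 - 1.996x → x* = 24.7469.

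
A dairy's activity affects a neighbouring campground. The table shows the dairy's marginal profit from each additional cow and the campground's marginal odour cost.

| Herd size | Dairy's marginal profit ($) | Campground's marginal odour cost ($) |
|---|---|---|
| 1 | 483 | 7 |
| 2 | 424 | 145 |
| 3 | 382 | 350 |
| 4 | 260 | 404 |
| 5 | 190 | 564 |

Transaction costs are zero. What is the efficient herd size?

Bargaining reaches the level where marginal profit last exceeds marginal odour cost.
That holds through level 3 (382 ≥ 350) but not at 4 (260 < 404).

3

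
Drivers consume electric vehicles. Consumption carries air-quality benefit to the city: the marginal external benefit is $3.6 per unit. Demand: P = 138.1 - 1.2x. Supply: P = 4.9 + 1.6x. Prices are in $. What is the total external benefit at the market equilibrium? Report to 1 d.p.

Market equilibrium (private): 4.9 + 1.6x = 138.1 - 1.2x → x_m = 47.5714.
Total external benefit = MEB × x_m = 3.6 × 47.5714 = 171.2570.

$171.3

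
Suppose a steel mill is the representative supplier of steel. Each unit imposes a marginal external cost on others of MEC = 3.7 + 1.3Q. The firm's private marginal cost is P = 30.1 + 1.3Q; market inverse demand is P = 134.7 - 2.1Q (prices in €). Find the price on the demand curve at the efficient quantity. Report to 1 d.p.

Social marginal cost = private MC + MEC = 33.8 + 2.6Q.
Set SMC = demand: 33.8 + 2.6Q = 134.7 - 2.1Q → Q* = 21.4681.
Consumer price on the demand curve at Q*: 134.7 − 2.1×21.4681 = 89.6170.

P = €89.6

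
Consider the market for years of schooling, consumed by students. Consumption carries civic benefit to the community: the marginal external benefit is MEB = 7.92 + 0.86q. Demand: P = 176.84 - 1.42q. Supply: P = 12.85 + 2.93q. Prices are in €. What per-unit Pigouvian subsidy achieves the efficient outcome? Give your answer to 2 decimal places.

subsidy = €50.28 per unit

Social marginal benefit = demand + MEB = 184.76 - 0.56q.
Set SMB = MC: 184.76 - 0.56q = 12.85 + 2.93q → q* = 49.2579.
The Pigouvian subsidy equals MEB at q*: 7.92 + 0.86×49.2579 = 50.2818.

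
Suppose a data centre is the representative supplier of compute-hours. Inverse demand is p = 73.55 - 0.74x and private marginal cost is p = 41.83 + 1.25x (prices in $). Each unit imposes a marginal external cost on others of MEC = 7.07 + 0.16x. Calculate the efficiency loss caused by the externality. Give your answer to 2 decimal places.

DWL = $21.52

Market equilibrium (private): 41.83 + 1.25x = 73.55 - 0.74x → x_m = 15.9397.
Social marginal cost = private MC + MEC = 48.90 + 1.41x.
Set SMC = demand: 48.90 + 1.41x = 73.55 - 0.74x → x* = 11.4651.
The loss is the area between SMC and demand from x* to x_m; with linear curves that's a triangle of height MEC(x_m).
DWL = ½ × 4.4746 × 9.6204 = 21.5237.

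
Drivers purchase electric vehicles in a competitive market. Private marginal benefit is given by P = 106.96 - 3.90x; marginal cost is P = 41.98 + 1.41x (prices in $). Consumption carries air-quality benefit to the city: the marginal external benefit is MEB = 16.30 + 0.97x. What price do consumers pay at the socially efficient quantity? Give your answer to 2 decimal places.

P = $33.92

Social marginal benefit = demand + MEB = 123.26 - 2.93x.
Set SMB = MC: 123.26 - 2.93x = 41.98 + 1.41x → x* = 18.7281.
Consumer price on the demand curve at x*: 106.96 − 3.90×18.7281 = 33.9204.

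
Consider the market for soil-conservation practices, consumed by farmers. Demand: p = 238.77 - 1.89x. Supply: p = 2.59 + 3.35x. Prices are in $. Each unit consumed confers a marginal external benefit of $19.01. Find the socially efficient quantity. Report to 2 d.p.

Social marginal benefit = demand + MEB = 257.78 - 1.89x.
Set SMB = MC: 257.78 - 1.89x = 2.59 + 3.35x → x* = 48.7004.

x* = 48.70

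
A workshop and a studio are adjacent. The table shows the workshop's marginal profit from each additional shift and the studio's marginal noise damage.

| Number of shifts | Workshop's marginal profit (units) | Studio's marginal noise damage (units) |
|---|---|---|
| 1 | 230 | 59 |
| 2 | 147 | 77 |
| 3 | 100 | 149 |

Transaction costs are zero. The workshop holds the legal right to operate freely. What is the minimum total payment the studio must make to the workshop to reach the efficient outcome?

Left alone the workshop would choose level 3 (marginal profit stays positive).
Efficient level: k* = 2 (marginal profit ≥ marginal noise damage through 2).
The studio must at least cover the workshop's forgone profit from cutting 3→2: 100 = 100.

100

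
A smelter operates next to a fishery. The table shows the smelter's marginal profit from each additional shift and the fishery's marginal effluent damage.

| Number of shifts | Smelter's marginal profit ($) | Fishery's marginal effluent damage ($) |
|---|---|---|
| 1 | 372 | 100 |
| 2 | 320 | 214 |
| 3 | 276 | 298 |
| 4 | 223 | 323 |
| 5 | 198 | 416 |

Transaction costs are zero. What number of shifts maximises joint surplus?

Bargaining reaches the level where marginal profit last exceeds marginal effluent damage.
That holds through level 2 (320 ≥ 214) but not at 3 (276 < 298).

2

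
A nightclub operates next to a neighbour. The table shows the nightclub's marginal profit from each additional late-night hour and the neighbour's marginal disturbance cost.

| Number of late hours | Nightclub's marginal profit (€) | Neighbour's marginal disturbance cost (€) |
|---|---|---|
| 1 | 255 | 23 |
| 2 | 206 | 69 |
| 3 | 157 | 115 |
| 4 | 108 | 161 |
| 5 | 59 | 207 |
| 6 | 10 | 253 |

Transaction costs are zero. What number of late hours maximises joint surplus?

Bargaining reaches the level where marginal profit last exceeds marginal disturbance cost.
That holds through level 3 (157 ≥ 115) but not at 4 (108 < 161).

3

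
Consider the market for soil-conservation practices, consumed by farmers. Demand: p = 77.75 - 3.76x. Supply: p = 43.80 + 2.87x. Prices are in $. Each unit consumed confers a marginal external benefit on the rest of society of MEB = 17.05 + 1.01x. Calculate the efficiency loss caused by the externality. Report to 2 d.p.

DWL = $43.93

Market equilibrium (private): 43.80 + 2.87x = 77.75 - 3.76x → x_m = 5.1207.
Social marginal benefit = demand + MEB = 94.80 - 2.75x.
Set SMB = MC: 94.80 - 2.75x = 43.80 + 2.87x → x* = 9.0747.
Height of the DWL triangle at x_m is SMB(x_m) − MC(x_m) = MEB(x_m) = 22.2219.
DWL = ½ × 3.9540 × 22.2219 = 43.9327.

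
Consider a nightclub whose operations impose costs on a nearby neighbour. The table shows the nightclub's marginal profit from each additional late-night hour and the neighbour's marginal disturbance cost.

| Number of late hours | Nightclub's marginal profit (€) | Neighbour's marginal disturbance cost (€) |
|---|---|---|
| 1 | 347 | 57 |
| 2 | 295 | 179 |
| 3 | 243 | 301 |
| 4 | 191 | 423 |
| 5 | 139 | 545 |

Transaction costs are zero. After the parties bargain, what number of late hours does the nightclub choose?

2

Bargaining reaches the level where marginal profit last exceeds marginal disturbance cost.
That holds through level 2 (295 ≥ 179) but not at 3 (243 < 301).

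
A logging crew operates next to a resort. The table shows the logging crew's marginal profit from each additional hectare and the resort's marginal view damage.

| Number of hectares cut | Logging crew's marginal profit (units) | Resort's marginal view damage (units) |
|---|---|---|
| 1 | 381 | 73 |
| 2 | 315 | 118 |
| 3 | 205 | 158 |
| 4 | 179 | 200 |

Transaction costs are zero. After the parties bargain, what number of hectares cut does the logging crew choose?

3

Bargaining reaches the level where marginal profit last exceeds marginal view damage.
That holds through level 3 (205 ≥ 158) but not at 4 (179 < 200).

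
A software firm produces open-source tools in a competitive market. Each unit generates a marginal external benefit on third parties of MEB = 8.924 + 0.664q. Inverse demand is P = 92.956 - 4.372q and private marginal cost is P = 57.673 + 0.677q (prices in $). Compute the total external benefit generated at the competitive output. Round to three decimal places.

$78.575

Market equilibrium (private): 57.673 + 0.677q = 92.956 - 4.372q → q_m = 6.9881.
Total external benefit = ∫₀^{q_m} (8.924 + 0.664q) dq = 8.924×6.9881 + ½×0.664×6.9881² = 78.5745.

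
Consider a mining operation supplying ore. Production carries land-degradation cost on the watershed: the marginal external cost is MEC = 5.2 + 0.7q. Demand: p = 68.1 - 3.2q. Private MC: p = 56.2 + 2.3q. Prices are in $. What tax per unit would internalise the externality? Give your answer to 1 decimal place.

tax = $6.0 per unit

Social marginal cost = private MC + MEC = 61.4 + 3.0q.
Set SMC = demand: 61.4 + 3.0q = 68.1 - 3.2q → q* = 1.0806.
The Pigouvian tax equals MEC at q*: 5.2 + 0.7×1.0806 = 5.9564.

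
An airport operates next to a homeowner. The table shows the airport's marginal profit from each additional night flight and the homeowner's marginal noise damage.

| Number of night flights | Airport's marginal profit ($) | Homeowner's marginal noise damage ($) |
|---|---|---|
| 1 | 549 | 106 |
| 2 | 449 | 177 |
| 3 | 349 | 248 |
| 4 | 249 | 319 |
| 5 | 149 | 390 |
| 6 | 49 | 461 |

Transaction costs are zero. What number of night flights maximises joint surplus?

Bargaining reaches the level where marginal profit last exceeds marginal noise damage.
That holds through level 3 (349 ≥ 248) but not at 4 (249 < 319).

3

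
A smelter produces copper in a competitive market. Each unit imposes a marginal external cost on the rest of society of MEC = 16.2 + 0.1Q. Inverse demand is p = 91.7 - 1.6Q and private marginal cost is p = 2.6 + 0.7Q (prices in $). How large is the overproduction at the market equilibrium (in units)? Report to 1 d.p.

Market equilibrium (private): 2.6 + 0.7Q = 91.7 - 1.6Q → Q_m = 38.7391.
Social marginal cost = private MC + MEC = 18.8 + 0.8Q.
Set SMC = demand: 18.8 + 0.8Q = 91.7 - 1.6Q → Q* = 30.3750.
Gap = |38.7391 − 30.3750| = 8.3641.

8.4 units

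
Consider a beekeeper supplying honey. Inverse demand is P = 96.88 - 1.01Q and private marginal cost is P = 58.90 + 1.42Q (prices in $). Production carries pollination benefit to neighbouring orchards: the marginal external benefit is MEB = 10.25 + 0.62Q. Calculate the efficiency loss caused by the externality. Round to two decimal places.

DWL = $109.84

Market equilibrium (private): 58.90 + 1.42Q = 96.88 - 1.01Q → Q_m = 15.6296.
Social marginal cost = private MC − MEB = 48.65 + 0.80Q.
Set SMC = demand: 48.65 + 0.80Q = 96.88 - 1.01Q → Q* = 26.6464.
The welfare-loss triangle has base |Q_m − Q*| and height MEB(Q_m) (the vertical gap between SMC and demand is zero at Q* and MEB at Q_m).
DWL = ½ × 11.0168 × 19.9404 = 109.8397.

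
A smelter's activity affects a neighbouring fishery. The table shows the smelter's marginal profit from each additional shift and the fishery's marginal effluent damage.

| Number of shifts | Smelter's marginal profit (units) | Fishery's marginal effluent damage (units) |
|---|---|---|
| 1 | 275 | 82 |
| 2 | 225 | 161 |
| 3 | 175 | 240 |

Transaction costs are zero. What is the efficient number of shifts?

Bargaining reaches the level where marginal profit last exceeds marginal effluent damage.
That holds through level 2 (225 ≥ 161) but not at 3 (175 < 240).

2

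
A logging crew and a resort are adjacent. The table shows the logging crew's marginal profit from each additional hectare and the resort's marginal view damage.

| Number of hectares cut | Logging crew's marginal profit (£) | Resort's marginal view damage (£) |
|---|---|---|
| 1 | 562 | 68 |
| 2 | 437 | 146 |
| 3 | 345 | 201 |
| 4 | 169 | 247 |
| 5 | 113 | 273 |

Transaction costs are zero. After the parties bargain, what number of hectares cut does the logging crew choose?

3

Bargaining reaches the level where marginal profit last exceeds marginal view damage.
That holds through level 3 (345 ≥ 201) but not at 4 (169 < 247).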